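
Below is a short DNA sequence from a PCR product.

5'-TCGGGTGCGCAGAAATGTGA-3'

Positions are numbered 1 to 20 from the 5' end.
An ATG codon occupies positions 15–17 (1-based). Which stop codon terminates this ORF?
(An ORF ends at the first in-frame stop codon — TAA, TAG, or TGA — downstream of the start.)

Codons from position 15: ATG (15–17), TGA (18–20).
The first in-frame stop codon is TGA.

TGA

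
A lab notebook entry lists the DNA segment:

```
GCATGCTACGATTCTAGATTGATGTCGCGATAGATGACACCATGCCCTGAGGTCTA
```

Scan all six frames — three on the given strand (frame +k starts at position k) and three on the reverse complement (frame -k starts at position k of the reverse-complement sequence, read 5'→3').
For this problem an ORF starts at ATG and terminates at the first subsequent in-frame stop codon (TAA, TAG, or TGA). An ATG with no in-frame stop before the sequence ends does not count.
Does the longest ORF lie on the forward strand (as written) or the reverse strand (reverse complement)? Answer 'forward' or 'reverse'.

Reverse complement (5'→3'): TAGACCTCAGGGCATGGTGTCATCTATCGCGACATCAATCTAGAATCGTAGCATGC
Frame +1: GCA TGC TAC GAT TCT AGA TTG ATG TCG CGA TAG ATG ACA CCA TGC CCT GAG GTC — ATG at 22, stop TAG at 31 → 12 nt.
Frame +2: CAT GCT ACG ATT CTA GAT TGA TGT CGC GAT AGA TGA CAC CAT GCC CTG AGG TCT — no ATG→stop ORF.
Frame +3: ATG CTA CGA TTC TAG ATT GAT GTC GCG ATA GAT GAC ACC ATG CCC TGA GGT CTA — ATG at 3, stop TAG at 15 → 15 nt; ATG at 42, stop TGA at 48 → 9 nt.
Frame -1: TAG ACC TCA GGG CAT GGT GTC ATC TAT CGC GAC ATC AAT CTA GAA TCG TAG CAT — no ATG→stop ORF.
Frame -2: AGA CCT CAG GGC ATG GTG TCA TCT ATC GCG ACA TCA ATC TAG AAT CGT AGC ATG — ATG at 14, stop TAG at 41 → 30 nt.
Frame -3: GAC CTC AGG GCA TGG TGT CAT CTA TCG CGA CAT CAA TCT AGA ATC GTA GCA TGC — no ATG→stop ORF.
Forward-strand max 15 nt; reverse-strand max 30 nt. The reverse strand has the longer ORF.

reverse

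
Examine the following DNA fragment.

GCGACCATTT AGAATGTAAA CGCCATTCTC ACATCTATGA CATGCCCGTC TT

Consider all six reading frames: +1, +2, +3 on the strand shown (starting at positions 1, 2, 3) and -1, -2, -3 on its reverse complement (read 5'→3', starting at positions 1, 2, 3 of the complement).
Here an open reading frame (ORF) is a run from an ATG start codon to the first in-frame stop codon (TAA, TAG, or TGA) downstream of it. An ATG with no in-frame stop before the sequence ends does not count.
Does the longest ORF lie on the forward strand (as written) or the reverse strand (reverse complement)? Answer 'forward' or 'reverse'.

reverse

Reverse complement (5'→3'): AAGACGGGCATGTCATAGATGTGAGAATGGCGTTTACATTCTAAATGGTCGC
Frame +1: GCG ACC ATT TAG AAT GTA AAC GCC ATT CTC ACA TCT ATG ACA TGC CCG TCT — no ATG→stop ORF.
Frame +2: CGA CCA TTT AGA ATG TAA ACG CCA TTC TCA CAT CTA TGA CAT GCC CGT CTT — ATG at 14, stop TAA at 17 → 6 nt.
Frame +3: GAC CAT TTA GAA TGT AAA CGC CAT TCT CAC ATC TAT GAC ATG CCC GTC — no ATG→stop ORF.
Frame -1: AAG ACG GGC ATG TCA TAG ATG TGA GAA TGG CGT TTA CAT TCT AAA TGG TCG — ATG at 10, stop TAG at 16 → 9 nt; ATG at 19, stop TGA at 22 → 6 nt.
Frame -2: AGA CGG GCA TGT CAT AGA TGT GAG AAT GGC GTT TAC ATT CTA AAT GGT CGC — no ATG→stop ORF.
Frame -3: GAC GGG CAT GTC ATA GAT GTG AGA ATG GCG TTT ACA TTC TAA ATG GTC — ATG at 27, stop TAA at 42 → 18 nt.
Forward-strand max 6 nt; reverse-strand max 18 nt. The reverse strand has the longer ORF.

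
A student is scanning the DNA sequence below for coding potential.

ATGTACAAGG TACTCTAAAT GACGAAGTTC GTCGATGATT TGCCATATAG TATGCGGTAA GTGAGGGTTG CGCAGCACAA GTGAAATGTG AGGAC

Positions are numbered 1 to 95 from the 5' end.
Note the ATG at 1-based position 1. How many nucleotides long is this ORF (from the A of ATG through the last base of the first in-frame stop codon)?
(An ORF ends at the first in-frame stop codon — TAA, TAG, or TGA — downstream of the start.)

18

Codons from position 1: ATG (1–3), TAC (4–6), AAG (7–9), GTA (10–12), CTC (13–15), TAA (16–18).
TAA is the first in-frame stop; ORF spans 1–18, 18 nucleotides.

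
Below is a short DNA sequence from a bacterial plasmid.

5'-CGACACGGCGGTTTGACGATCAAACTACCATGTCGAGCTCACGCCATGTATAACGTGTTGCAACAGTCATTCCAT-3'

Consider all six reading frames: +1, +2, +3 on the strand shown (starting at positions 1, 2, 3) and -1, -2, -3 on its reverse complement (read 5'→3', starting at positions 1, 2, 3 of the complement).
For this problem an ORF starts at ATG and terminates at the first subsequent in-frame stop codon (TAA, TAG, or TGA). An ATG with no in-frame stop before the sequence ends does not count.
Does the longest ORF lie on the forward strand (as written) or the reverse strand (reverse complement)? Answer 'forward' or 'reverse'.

reverse

Reverse complement (5'→3'): ATGGAATGACTGTTGCAACACGTTATACATGGCGTGAGCTCGACATGGTAGTTTGATCGTCAAACCGCCGTGTCG
Frame +1: CGA CAC GGC GGT TTG ACG ATC AAA CTA CCA TGT CGA GCT CAC GCC ATG TAT AAC GTG TTG CAA CAG TCA TTC CAT — no ATG→stop ORF.
Frame +2: GAC ACG GCG GTT TGA CGA TCA AAC TAC CAT GTC GAG CTC ACG CCA TGT ATA ACG TGT TGC AAC AGT CAT TCC — no ATG→stop ORF.
Frame +3: ACA CGG CGG TTT GAC GAT CAA ACT ACC ATG TCG AGC TCA CGC CAT GTA TAA CGT GTT GCA ACA GTC ATT CCA — ATG at 30, stop TAA at 51 → 24 nt.
Frame -1: ATG GAA TGA CTG TTG CAA CAC GTT ATA CAT GGC GTG AGC TCG ACA TGG TAG TTT GAT CGT CAA ACC GCC GTG TCG — ATG at 1, stop TGA at 7 → 9 nt.
Frame -2: TGG AAT GAC TGT TGC AAC ACG TTA TAC ATG GCG TGA GCT CGA CAT GGT AGT TTG ATC GTC AAA CCG CCG TGT — ATG at 29, stop TGA at 35 → 9 nt.
Frame -3: GGA ATG ACT GTT GCA ACA CGT TAT ACA TGG CGT GAG CTC GAC ATG GTA GTT TGA TCG TCA AAC CGC CGT GTC — ATG at 6, stop TGA at 54 → 51 nt; ATG at 45, stop TGA at 54 → 12 nt.
Forward-strand max 24 nt; reverse-strand max 51 nt. The reverse strand has the longer ORF.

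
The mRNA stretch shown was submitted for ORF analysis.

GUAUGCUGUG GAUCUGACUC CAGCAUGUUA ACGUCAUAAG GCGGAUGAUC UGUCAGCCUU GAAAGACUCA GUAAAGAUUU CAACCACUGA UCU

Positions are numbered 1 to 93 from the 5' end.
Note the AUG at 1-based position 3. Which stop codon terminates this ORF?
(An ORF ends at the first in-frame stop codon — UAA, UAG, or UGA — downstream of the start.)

Codons from position 3: AUG (3–5), CUG (6–8), UGG (9–11), AUC (12–14), UGA (15–17).
The first in-frame stop codon is UGA.

UGA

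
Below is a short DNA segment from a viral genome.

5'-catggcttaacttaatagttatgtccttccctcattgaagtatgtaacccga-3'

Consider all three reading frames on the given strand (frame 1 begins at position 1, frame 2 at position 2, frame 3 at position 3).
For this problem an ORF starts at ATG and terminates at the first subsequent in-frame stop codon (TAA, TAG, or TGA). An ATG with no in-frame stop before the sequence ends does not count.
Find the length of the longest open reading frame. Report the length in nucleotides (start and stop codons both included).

18

Frame 1: CAT GGC TTA ACT TAA TAG TTA TGT CCT TCC CTC ATT GAA GTA TGT AAC CCG — no ATG→stop ORF.
Frame 2: ATG GCT TAA CTT AAT AGT TAT GTC CTT CCC TCA TTG AAG TAT GTA ACC CGA — ATG at 2, stop TAA at 8 → 9 nt.
Frame 3: TGG CTT AAC TTA ATA GTT ATG TCC TTC CCT CAT TGA AGT ATG TAA CCC — ATG at 21, stop TGA at 36 → 18 nt; ATG at 42, stop TAA at 45 → 6 nt.
Longest: frame 3, positions 21–38, 18 nt = 6 codons = 5 aa. → 18 nucleotides.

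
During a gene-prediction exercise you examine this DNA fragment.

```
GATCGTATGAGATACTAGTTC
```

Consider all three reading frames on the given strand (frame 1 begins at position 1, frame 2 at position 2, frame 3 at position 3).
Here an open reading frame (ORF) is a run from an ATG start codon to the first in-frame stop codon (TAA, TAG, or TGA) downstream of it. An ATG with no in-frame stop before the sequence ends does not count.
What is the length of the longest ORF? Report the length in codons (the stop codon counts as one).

Frame 1: GAT CGT ATG AGA TAC TAG TTC — ATG at 7, stop TAG at 16 → 12 nt.
Frame 2: ATC GTA TGA GAT ACT AGT — no ATG→stop ORF.
Frame 3: TCG TAT GAG ATA CTA GTT — no ATG→stop ORF.
Longest: frame 1, positions 7–18, 12 nt = 4 codons = 3 aa. → 4 codons.

4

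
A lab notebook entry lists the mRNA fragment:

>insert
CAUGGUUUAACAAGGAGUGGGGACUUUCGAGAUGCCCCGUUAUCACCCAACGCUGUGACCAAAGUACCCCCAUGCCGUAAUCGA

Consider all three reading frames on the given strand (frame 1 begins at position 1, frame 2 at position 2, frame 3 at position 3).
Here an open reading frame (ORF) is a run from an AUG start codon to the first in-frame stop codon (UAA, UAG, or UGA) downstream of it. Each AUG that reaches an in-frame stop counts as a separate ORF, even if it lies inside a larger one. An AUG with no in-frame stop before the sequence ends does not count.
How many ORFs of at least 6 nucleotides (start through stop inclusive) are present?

Frame 1: CAU GGU UUA ACA AGG AGU GGG GAC UUU CGA GAU GCC CCG UUA UCA CCC AAC GCU GUG ACC AAA GUA CCC CCA UGC CGU AAU CGA — no AUG→stop ORF.
Frame 2: AUG GUU UAA CAA GGA GUG GGG ACU UUC GAG AUG CCC CGU UAU CAC CCA ACG CUG UGA CCA AAG UAC CCC CAU GCC GUA AUC — AUG at 2, stop UAA at 8 → 9 nt; AUG at 32, stop UGA at 56 → 27 nt.
Frame 3: UGG UUU AAC AAG GAG UGG GGA CUU UCG AGA UGC CCC GUU AUC ACC CAA CGC UGU GAC CAA AGU ACC CCC AUG CCG UAA UCG — AUG at 72, stop UAA at 78 → 9 nt.
ORFs ≥ 6 nucleotides: frame 2 2–10 (9 nucleotides), frame 2 32–58 (27 nucleotides), frame 3 72–80 (9 nucleotides). Count = 3.

3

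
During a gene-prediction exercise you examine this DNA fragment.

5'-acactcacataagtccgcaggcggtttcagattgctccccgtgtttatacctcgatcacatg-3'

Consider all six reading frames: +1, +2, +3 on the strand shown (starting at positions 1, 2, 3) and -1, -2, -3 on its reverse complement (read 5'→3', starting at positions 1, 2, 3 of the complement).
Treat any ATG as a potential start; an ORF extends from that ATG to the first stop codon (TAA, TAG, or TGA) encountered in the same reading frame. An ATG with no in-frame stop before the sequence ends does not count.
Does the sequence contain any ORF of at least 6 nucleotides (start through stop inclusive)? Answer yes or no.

yes

Reverse complement (5'→3'): CATGTGATCGAGGTATAAACACGGGGAGCAATCTGAAACCGCCTGCGGACTTATGTGAGTGT
Frame +1: ACA CTC ACA TAA GTC CGC AGG CGG TTT CAG ATT GCT CCC CGT GTT TAT ACC TCG ATC ACA — no ATG→stop ORF.
Frame +2: CAC TCA CAT AAG TCC GCA GGC GGT TTC AGA TTG CTC CCC GTG TTT ATA CCT CGA TCA CAT — no ATG→stop ORF.
Frame +3: ACT CAC ATA AGT CCG CAG GCG GTT TCA GAT TGC TCC CCG TGT TTA TAC CTC GAT CAC ATG — no ATG→stop ORF.
Frame -1: CAT GTG ATC GAG GTA TAA ACA CGG GGA GCA ATC TGA AAC CGC CTG CGG ACT TAT GTG AGT — no ATG→stop ORF.
Frame -2: ATG TGA TCG AGG TAT AAA CAC GGG GAG CAA TCT GAA ACC GCC TGC GGA CTT ATG TGA GTG — ATG at 2, stop TGA at 5 → 6 nt; ATG at 53, stop TGA at 56 → 6 nt.
Frame -3: TGT GAT CGA GGT ATA AAC ACG GGG AGC AAT CTG AAA CCG CCT GCG GAC TTA TGT GAG TGT — no ATG→stop ORF.
Frame -2 has an ORF of 6 nucleotides (positions 2–7) ≥ 6, so yes.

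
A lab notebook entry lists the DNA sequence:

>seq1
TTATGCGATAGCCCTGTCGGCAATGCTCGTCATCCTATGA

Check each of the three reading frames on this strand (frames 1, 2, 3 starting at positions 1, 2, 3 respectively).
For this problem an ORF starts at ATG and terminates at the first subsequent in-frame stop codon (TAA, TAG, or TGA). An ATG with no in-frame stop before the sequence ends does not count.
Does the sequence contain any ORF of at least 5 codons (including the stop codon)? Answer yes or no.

Frame 1: TTA TGC GAT AGC CCT GTC GGC AAT GCT CGT CAT CCT ATG — no ATG→stop ORF.
Frame 2: TAT GCG ATA GCC CTG TCG GCA ATG CTC GTC ATC CTA TGA — ATG at 23, stop TGA at 38 → 18 nt.
Frame 3: ATG CGA TAG CCC TGT CGG CAA TGC TCG TCA TCC TAT — ATG at 3, stop TAG at 9 → 9 nt.
Frame 2 has an ORF of 6 codons (positions 23–40) ≥ 5, so yes.

yes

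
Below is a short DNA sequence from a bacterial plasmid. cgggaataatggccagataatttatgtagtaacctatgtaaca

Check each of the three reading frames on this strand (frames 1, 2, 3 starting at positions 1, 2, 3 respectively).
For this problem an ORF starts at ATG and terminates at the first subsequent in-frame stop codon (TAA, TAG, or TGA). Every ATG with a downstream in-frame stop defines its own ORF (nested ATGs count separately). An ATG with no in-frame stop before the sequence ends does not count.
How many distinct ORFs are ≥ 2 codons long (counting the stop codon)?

Frame 1: CGG GAA TAA TGG CCA GAT AAT TTA TGT AGT AAC CTA TGT AAC — no ATG→stop ORF.
Frame 2: GGG AAT AAT GGC CAG ATA ATT TAT GTA GTA ACC TAT GTA ACA — no ATG→stop ORF.
Frame 3: GGA ATA ATG GCC AGA TAA TTT ATG TAG TAA CCT ATG TAA — ATG at 9, stop TAA at 18 → 12 nt; ATG at 24, stop TAG at 27 → 6 nt; ATG at 36, stop TAA at 39 → 6 nt.
ORFs ≥ 2 codons: frame 3 9–20 (4 codons), frame 3 24–29 (2 codons), frame 3 36–41 (2 codons). Count = 3.

3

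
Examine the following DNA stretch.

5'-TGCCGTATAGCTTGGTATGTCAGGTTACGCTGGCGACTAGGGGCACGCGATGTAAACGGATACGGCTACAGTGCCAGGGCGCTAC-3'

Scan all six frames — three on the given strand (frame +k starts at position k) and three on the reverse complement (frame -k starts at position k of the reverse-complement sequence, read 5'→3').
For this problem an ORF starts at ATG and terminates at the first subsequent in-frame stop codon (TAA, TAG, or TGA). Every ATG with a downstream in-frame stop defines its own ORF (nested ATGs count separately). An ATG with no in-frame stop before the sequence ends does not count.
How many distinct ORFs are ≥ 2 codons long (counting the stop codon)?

2

Reverse complement (5'→3'): GTAGCGCCCTGGCACTGTAGCCGTATCCGTTTACATCGCGTGCCCCTAGTCGCCAGCGTAACCTGACATACCAAGCTATACGGCA
Frame +1: TGC CGT ATA GCT TGG TAT GTC AGG TTA CGC TGG CGA CTA GGG GCA CGC GAT GTA AAC GGA TAC GGC TAC AGT GCC AGG GCG CTA — no ATG→stop ORF.
Frame +2: GCC GTA TAG CTT GGT ATG TCA GGT TAC GCT GGC GAC TAG GGG CAC GCG ATG TAA ACG GAT ACG GCT ACA GTG CCA GGG CGC TAC — ATG at 17, stop TAG at 38 → 24 nt; ATG at 50, stop TAA at 53 → 6 nt.
Frame +3: CCG TAT AGC TTG GTA TGT CAG GTT ACG CTG GCG ACT AGG GGC ACG CGA TGT AAA CGG ATA CGG CTA CAG TGC CAG GGC GCT — no ATG→stop ORF.
Frame -1: GTA GCG CCC TGG CAC TGT AGC CGT ATC CGT TTA CAT CGC GTG CCC CTA GTC GCC AGC GTA ACC TGA CAT ACC AAG CTA TAC GGC — no ATG→stop ORF.
Frame -2: TAG CGC CCT GGC ACT GTA GCC GTA TCC GTT TAC ATC GCG TGC CCC TAG TCG CCA GCG TAA CCT GAC ATA CCA AGC TAT ACG GCA — no ATG→stop ORF.
Frame -3: AGC GCC CTG GCA CTG TAG CCG TAT CCG TTT ACA TCG CGT GCC CCT AGT CGC CAG CGT AAC CTG ACA TAC CAA GCT ATA CGG — no ATG→stop ORF.
ORFs ≥ 2 codons: frame +2 17–40 (8 codons), frame +2 50–55 (2 codons). Count = 2.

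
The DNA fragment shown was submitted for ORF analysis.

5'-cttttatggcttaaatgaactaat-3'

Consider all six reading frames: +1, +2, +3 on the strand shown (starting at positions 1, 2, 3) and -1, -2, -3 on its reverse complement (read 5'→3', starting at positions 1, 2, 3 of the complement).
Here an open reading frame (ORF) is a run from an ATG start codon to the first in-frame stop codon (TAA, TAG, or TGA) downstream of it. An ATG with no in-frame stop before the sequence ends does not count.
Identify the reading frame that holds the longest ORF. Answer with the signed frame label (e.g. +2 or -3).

+3

Reverse complement (5'→3'): ATTAGTTCATTTAAGCCATAAAAG
Frame +1: CTT TTA TGG CTT AAA TGA ACT AAT — no ATG→stop ORF.
Frame +2: TTT TAT GGC TTA AAT GAA CTA — no ATG→stop ORF.
Frame +3: TTT ATG GCT TAA ATG AAC TAA — ATG at 6, stop TAA at 12 → 9 nt; ATG at 15, stop TAA at 21 → 9 nt.
Frame -1: ATT AGT TCA TTT AAG CCA TAA AAG — no ATG→stop ORF.
Frame -2: TTA GTT CAT TTA AGC CAT AAA — no ATG→stop ORF.
Frame -3: TAG TTC ATT TAA GCC ATA AAA — no ATG→stop ORF.
Longest ORF is 9 nt in frame +3 (positions 6–14).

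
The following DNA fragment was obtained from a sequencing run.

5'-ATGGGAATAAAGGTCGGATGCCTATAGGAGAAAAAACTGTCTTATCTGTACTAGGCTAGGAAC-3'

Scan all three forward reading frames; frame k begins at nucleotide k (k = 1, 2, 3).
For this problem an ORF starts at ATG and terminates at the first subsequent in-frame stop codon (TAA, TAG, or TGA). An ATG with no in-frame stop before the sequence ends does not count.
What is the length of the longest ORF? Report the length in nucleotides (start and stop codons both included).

42

Frame 1: ATG GGA ATA AAG GTC GGA TGC CTA TAG GAG AAA AAA CTG TCT TAT CTG TAC TAG GCT AGG AAC — ATG at 1, stop TAG at 25 → 27 nt.
Frame 2: TGG GAA TAA AGG TCG GAT GCC TAT AGG AGA AAA AAC TGT CTT ATC TGT ACT AGG CTA GGA — no ATG→stop ORF.
Frame 3: GGG AAT AAA GGT CGG ATG CCT ATA GGA GAA AAA ACT GTC TTA TCT GTA CTA GGC TAG GAA — ATG at 18, stop TAG at 57 → 42 nt.
Longest: frame 3, positions 18–59, 42 nt = 14 codons = 13 aa. → 42 nucleotides.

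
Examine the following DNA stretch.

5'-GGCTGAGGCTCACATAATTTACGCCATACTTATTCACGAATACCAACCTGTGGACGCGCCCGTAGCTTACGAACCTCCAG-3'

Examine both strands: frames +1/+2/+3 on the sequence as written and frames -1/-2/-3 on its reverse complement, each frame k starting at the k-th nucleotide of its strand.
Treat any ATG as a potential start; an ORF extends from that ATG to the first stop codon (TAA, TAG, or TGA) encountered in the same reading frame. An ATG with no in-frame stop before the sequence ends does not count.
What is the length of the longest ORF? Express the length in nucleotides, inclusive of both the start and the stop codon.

Reverse complement (5'→3'): CTGGAGGTTCGTAAGCTACGGGCGCGTCCACAGGTTGGTATTCGTGAATAAGTATGGCGTAAATTATGTGAGCCTCAGCC
Frame +1: GGC TGA GGC TCA CAT AAT TTA CGC CAT ACT TAT TCA CGA ATA CCA ACC TGT GGA CGC GCC CGT AGC TTA CGA ACC TCC — no ATG→stop ORF.
Frame +2: GCT GAG GCT CAC ATA ATT TAC GCC ATA CTT ATT CAC GAA TAC CAA CCT GTG GAC GCG CCC GTA GCT TAC GAA CCT CCA — no ATG→stop ORF.
Frame +3: CTG AGG CTC ACA TAA TTT ACG CCA TAC TTA TTC ACG AAT ACC AAC CTG TGG ACG CGC CCG TAG CTT ACG AAC CTC CAG — no ATG→stop ORF.
Frame -1: CTG GAG GTT CGT AAG CTA CGG GCG CGT CCA CAG GTT GGT ATT CGT GAA TAA GTA TGG CGT AAA TTA TGT GAG CCT CAG — no ATG→stop ORF.
Frame -2: TGG AGG TTC GTA AGC TAC GGG CGC GTC CAC AGG TTG GTA TTC GTG AAT AAG TAT GGC GTA AAT TAT GTG AGC CTC AGC — no ATG→stop ORF.
Frame -3: GGA GGT TCG TAA GCT ACG GGC GCG TCC ACA GGT TGG TAT TCG TGA ATA AGT ATG GCG TAA ATT ATG TGA GCC TCA GCC — ATG at 54, stop TAA at 60 → 9 nt; ATG at 66, stop TGA at 69 → 6 nt.
Longest: frame -3, positions 54–62, 9 nt = 3 codons = 2 aa. → 9 nucleotides.

9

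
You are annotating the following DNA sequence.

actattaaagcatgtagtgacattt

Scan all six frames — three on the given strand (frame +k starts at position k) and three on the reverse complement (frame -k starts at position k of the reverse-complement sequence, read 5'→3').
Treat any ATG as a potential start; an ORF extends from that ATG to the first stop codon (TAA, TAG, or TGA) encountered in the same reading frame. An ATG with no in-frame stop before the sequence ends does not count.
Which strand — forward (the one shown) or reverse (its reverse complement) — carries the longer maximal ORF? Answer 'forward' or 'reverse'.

reverse

Reverse complement (5'→3'): AAATGTCACTACATGCTTTAATAGT
Frame +1: ACT ATT AAA GCA TGT AGT GAC ATT — no ATG→stop ORF.
Frame +2: CTA TTA AAG CAT GTA GTG ACA TTT — no ATG→stop ORF.
Frame +3: TAT TAA AGC ATG TAG TGA CAT — ATG at 12, stop TAG at 15 → 6 nt.
Frame -1: AAA TGT CAC TAC ATG CTT TAA TAG — ATG at 13, stop TAA at 19 → 9 nt.
Frame -2: AAT GTC ACT ACA TGC TTT AAT AGT — no ATG→stop ORF.
Frame -3: ATG TCA CTA CAT GCT TTA ATA — no ATG→stop ORF.
Forward-strand max 6 nt; reverse-strand max 9 nt. The reverse strand has the longer ORF.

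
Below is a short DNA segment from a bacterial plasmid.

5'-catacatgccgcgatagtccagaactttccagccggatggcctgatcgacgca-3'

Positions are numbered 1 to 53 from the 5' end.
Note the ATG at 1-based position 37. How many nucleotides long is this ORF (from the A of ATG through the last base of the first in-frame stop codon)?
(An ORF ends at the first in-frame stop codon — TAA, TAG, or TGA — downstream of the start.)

Codons from position 37: ATG (37–39), GCC (40–42), TGA (43–45).
TGA is the first in-frame stop; ORF spans 37–45, 9 nucleotides.

9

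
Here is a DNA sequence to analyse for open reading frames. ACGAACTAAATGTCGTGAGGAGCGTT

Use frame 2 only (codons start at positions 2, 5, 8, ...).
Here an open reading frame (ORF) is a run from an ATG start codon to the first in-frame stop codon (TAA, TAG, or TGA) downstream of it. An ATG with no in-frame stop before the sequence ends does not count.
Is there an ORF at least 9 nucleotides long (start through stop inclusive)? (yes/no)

Frame 2: CGA ACT AAA TGT CGT GAG GAG CGT — no ATG→stop ORF.
Largest ORF found is 0 nucleotides < 9, so no.

no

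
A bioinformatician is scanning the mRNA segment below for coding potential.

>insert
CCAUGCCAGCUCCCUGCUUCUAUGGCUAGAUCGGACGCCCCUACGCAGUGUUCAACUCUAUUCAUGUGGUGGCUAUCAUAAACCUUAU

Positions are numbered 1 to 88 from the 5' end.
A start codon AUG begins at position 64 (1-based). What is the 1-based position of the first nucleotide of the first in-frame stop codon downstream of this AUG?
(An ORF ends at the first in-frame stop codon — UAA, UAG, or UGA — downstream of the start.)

79

Codons from position 64: AUG (64–66), UGG (67–69), UGG (70–72), CUA (73–75), UCA (76–78), UAA (79–81).
UAA is a stop codon; it begins at position 79.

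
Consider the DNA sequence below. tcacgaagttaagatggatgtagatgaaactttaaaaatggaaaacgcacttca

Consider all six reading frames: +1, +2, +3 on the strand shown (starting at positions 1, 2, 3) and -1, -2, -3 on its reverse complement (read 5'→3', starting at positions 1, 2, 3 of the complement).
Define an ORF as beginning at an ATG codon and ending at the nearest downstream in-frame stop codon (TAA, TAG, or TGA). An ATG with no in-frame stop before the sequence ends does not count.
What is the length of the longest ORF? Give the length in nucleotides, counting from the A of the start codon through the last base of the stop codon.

Reverse complement (5'→3'): TGAAGTGCGTTTTCCATTTTTAAAGTTTCATCTACATCCATCTTAACTTCGTGA
Frame +1: TCA CGA AGT TAA GAT GGA TGT AGA TGA AAC TTT AAA AAT GGA AAA CGC ACT TCA — no ATG→stop ORF.
Frame +2: CAC GAA GTT AAG ATG GAT GTA GAT GAA ACT TTA AAA ATG GAA AAC GCA CTT — no ATG→stop ORF.
Frame +3: ACG AAG TTA AGA TGG ATG TAG ATG AAA CTT TAA AAA TGG AAA ACG CAC TTC — ATG at 18, stop TAG at 21 → 6 nt; ATG at 24, stop TAA at 33 → 12 nt.
Frame -1: TGA AGT GCG TTT TCC ATT TTT AAA GTT TCA TCT ACA TCC ATC TTA ACT TCG TGA — no ATG→stop ORF.
Frame -2: GAA GTG CGT TTT CCA TTT TTA AAG TTT CAT CTA CAT CCA TCT TAA CTT CGT — no ATG→stop ORF.
Frame -3: AAG TGC GTT TTC CAT TTT TAA AGT TTC ATC TAC ATC CAT CTT AAC TTC GTG — no ATG→stop ORF.
Longest: frame +3, positions 24–35, 12 nt = 4 codons = 3 aa. → 12 nucleotides.

12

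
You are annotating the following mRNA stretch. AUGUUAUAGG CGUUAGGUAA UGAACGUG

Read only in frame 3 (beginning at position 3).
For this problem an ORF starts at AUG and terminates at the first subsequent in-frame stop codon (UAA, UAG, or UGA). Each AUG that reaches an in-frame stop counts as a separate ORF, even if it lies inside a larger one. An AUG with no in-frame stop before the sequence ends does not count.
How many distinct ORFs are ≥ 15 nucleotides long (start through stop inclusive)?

Frame 3: GUU AUA GGC GUU AGG UAA UGA ACG — no AUG→stop ORF.
No ORF reaches 15 nucleotides. Count = 0.

0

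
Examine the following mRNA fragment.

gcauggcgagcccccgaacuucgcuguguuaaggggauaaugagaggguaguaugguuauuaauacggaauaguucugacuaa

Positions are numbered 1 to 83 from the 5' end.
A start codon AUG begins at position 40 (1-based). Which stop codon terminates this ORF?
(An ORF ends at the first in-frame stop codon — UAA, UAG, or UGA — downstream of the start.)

Codons from position 40: AUG (40–42), AGA (43–45), GGG (46–48), UAG (49–51).
The first in-frame stop codon is UAG.

UAG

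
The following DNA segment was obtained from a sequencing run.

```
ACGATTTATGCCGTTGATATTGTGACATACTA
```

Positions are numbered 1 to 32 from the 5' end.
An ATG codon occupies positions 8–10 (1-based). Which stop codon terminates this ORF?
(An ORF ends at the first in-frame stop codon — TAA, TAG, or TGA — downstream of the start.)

Codons from position 8: ATG (8–10), CCG (11–13), TTG (14–16), ATA (17–19), TTG (20–22), TGA (23–25).
The first in-frame stop codon is TGA.

TGA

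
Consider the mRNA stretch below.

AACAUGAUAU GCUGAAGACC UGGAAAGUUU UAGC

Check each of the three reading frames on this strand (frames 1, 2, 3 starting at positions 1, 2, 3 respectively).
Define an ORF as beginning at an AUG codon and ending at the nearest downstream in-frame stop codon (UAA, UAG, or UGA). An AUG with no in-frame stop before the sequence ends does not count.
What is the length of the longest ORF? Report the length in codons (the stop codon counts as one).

Frame 1: AAC AUG AUA UGC UGA AGA CCU GGA AAG UUU UAG — AUG at 4, stop UGA at 13 → 12 nt.
Frame 2: ACA UGA UAU GCU GAA GAC CUG GAA AGU UUU AGC — no AUG→stop ORF.
Frame 3: CAU GAU AUG CUG AAG ACC UGG AAA GUU UUA — no AUG→stop ORF.
Longest: frame 1, positions 4–15, 12 nt = 4 codons = 3 aa. → 4 codons.

4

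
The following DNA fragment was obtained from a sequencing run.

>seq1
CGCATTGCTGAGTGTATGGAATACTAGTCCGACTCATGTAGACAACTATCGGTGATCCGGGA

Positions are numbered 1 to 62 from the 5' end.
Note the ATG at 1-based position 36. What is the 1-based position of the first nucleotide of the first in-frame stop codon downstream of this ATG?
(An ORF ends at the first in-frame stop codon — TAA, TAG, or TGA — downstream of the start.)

39

Codons from position 36: ATG (36–38), TAG (39–41).
TAG is a stop codon; it begins at position 39.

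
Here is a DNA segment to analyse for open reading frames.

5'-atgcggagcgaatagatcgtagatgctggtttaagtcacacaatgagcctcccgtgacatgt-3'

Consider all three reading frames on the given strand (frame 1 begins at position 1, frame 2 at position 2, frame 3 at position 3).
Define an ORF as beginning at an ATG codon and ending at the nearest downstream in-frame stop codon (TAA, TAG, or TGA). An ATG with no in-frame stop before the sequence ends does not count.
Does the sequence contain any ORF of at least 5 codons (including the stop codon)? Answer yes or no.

yes

Frame 1: ATG CGG AGC GAA TAG ATC GTA GAT GCT GGT TTA AGT CAC ACA ATG AGC CTC CCG TGA CAT — ATG at 1, stop TAG at 13 → 15 nt; ATG at 43, stop TGA at 55 → 15 nt.
Frame 2: TGC GGA GCG AAT AGA TCG TAG ATG CTG GTT TAA GTC ACA CAA TGA GCC TCC CGT GAC ATG — ATG at 23, stop TAA at 32 → 12 nt.
Frame 3: GCG GAG CGA ATA GAT CGT AGA TGC TGG TTT AAG TCA CAC AAT GAG CCT CCC GTG ACA TGT — no ATG→stop ORF.
Frame 1 has an ORF of 5 codons (positions 1–15) ≥ 5, so yes.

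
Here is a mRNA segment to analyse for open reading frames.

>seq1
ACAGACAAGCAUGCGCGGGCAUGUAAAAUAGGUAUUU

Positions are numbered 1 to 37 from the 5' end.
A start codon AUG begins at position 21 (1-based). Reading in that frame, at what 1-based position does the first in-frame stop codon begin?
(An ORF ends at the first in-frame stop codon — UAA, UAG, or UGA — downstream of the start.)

24

Codons from position 21: AUG (21–23), UAA (24–26).
UAA is a stop codon; it begins at position 24.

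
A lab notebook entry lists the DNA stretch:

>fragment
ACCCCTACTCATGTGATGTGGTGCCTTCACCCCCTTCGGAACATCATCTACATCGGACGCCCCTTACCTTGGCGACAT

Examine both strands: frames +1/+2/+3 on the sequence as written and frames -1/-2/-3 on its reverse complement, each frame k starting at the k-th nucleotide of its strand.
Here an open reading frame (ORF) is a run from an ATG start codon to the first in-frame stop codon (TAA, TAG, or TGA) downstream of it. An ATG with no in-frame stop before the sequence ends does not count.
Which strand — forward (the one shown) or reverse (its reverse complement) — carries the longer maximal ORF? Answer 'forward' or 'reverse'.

Reverse complement (5'→3'): ATGTCGCCAAGGTAAGGGGCGTCCGATGTAGATGATGTTCCGAAGGGGGTGAAGGCACCACATCACATGAGTAGGGGT
Frame +1: ACC CCT ACT CAT GTG ATG TGG TGC CTT CAC CCC CTT CGG AAC ATC ATC TAC ATC GGA CGC CCC TTA CCT TGG CGA CAT — no ATG→stop ORF.
Frame +2: CCC CTA CTC ATG TGA TGT GGT GCC TTC ACC CCC TTC GGA ACA TCA TCT ACA TCG GAC GCC CCT TAC CTT GGC GAC — ATG at 11, stop TGA at 14 → 6 nt.
Frame +3: CCC TAC TCA TGT GAT GTG GTG CCT TCA CCC CCT TCG GAA CAT CAT CTA CAT CGG ACG CCC CTT ACC TTG GCG ACA — no ATG→stop ORF.
Frame -1: ATG TCG CCA AGG TAA GGG GCG TCC GAT GTA GAT GAT GTT CCG AAG GGG GTG AAG GCA CCA CAT CAC ATG AGT AGG GGT — ATG at 1, stop TAA at 13 → 15 nt.
Frame -2: TGT CGC CAA GGT AAG GGG CGT CCG ATG TAG ATG ATG TTC CGA AGG GGG TGA AGG CAC CAC ATC ACA TGA GTA GGG — ATG at 26, stop TAG at 29 → 6 nt; ATG at 32, stop TGA at 50 → 21 nt; ATG at 35, stop TGA at 50 → 18 nt.
Frame -3: GTC GCC AAG GTA AGG GGC GTC CGA TGT AGA TGA TGT TCC GAA GGG GGT GAA GGC ACC ACA TCA CAT GAG TAG GGG — no ATG→stop ORF.
Forward-strand max 6 nt; reverse-strand max 21 nt. The reverse strand has the longer ORF.

reverse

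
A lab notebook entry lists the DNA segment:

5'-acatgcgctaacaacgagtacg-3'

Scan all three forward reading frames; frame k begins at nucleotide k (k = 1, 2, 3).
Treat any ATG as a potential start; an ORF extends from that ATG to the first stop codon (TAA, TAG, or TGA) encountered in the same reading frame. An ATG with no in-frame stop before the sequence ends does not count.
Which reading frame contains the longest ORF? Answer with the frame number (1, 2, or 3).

3

Frame 1: ACA TGC GCT AAC AAC GAG TAC — no ATG→stop ORF.
Frame 2: CAT GCG CTA ACA ACG AGT ACG — no ATG→stop ORF.
Frame 3: ATG CGC TAA CAA CGA GTA — ATG at 3, stop TAA at 9 → 9 nt.
Longest ORF is 9 nt in frame 3 (positions 3–11).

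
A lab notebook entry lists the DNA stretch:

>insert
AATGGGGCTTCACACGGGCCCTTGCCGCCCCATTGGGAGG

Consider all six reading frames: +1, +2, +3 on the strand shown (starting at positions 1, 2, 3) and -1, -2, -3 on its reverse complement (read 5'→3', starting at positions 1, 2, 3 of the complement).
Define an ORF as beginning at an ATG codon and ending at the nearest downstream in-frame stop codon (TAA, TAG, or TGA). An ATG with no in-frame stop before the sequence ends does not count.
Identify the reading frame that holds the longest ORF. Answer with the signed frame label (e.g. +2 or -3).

Reverse complement (5'→3'): CCTCCCAATGGGGCGGCAAGGGCCCGTGTGAAGCCCCATT
Frame +1: AAT GGG GCT TCA CAC GGG CCC TTG CCG CCC CAT TGG GAG — no ATG→stop ORF.
Frame +2: ATG GGG CTT CAC ACG GGC CCT TGC CGC CCC ATT GGG AGG — no ATG→stop ORF.
Frame +3: TGG GGC TTC ACA CGG GCC CTT GCC GCC CCA TTG GGA — no ATG→stop ORF.
Frame -1: CCT CCC AAT GGG GCG GCA AGG GCC CGT GTG AAG CCC CAT — no ATG→stop ORF.
Frame -2: CTC CCA ATG GGG CGG CAA GGG CCC GTG TGA AGC CCC ATT — ATG at 8, stop TGA at 29 → 24 nt.
Frame -3: TCC CAA TGG GGC GGC AAG GGC CCG TGT GAA GCC CCA — no ATG→stop ORF.
Longest ORF is 24 nt in frame -2 (positions 8–31).

-2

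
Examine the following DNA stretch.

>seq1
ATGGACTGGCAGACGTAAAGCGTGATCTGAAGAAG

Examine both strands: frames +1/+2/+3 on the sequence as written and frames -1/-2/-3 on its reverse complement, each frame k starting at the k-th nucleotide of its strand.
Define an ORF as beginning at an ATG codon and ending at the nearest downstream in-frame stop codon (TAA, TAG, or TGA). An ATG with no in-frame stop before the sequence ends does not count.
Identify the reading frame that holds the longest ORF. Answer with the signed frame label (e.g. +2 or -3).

Reverse complement (5'→3'): CTTCTTCAGATCACGCTTTACGTCTGCCAGTCCAT
Frame +1: ATG GAC TGG CAG ACG TAA AGC GTG ATC TGA AGA — ATG at 1, stop TAA at 16 → 18 nt.
Frame +2: TGG ACT GGC AGA CGT AAA GCG TGA TCT GAA GAA — no ATG→stop ORF.
Frame +3: GGA CTG GCA GAC GTA AAG CGT GAT CTG AAG AAG — no ATG→stop ORF.
Frame -1: CTT CTT CAG ATC ACG CTT TAC GTC TGC CAG TCC — no ATG→stop ORF.
Frame -2: TTC TTC AGA TCA CGC TTT ACG TCT GCC AGT CCA — no ATG→stop ORF.
Frame -3: TCT TCA GAT CAC GCT TTA CGT CTG CCA GTC CAT — no ATG→stop ORF.
Longest ORF is 18 nt in frame +1 (positions 1–18).

+1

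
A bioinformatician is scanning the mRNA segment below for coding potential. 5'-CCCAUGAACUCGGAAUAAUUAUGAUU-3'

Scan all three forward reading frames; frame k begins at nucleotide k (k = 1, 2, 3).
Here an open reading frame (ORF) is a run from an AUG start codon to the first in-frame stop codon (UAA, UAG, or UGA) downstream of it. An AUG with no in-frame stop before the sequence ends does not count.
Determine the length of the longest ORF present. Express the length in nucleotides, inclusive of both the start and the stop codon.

Frame 1: CCC AUG AAC UCG GAA UAA UUA UGA — AUG at 4, stop UAA at 16 → 15 nt.
Frame 2: CCA UGA ACU CGG AAU AAU UAU GAU — no AUG→stop ORF.
Frame 3: CAU GAA CUC GGA AUA AUU AUG AUU — no AUG→stop ORF.
Longest: frame 1, positions 4–18, 15 nt = 5 codons = 4 aa. → 15 nucleotides.

15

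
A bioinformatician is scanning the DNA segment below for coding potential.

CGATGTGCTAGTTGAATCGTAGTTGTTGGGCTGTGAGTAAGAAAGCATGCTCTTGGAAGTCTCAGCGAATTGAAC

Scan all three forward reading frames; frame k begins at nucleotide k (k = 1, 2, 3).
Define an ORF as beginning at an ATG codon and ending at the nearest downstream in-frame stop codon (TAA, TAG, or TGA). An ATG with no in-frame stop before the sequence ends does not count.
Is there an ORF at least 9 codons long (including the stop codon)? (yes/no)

yes

Frame 1: CGA TGT GCT AGT TGA ATC GTA GTT GTT GGG CTG TGA GTA AGA AAG CAT GCT CTT GGA AGT CTC AGC GAA TTG AAC — no ATG→stop ORF.
Frame 2: GAT GTG CTA GTT GAA TCG TAG TTG TTG GGC TGT GAG TAA GAA AGC ATG CTC TTG GAA GTC TCA GCG AAT TGA — ATG at 47, stop TGA at 71 → 27 nt.
Frame 3: ATG TGC TAG TTG AAT CGT AGT TGT TGG GCT GTG AGT AAG AAA GCA TGC TCT TGG AAG TCT CAG CGA ATT GAA — ATG at 3, stop TAG at 9 → 9 nt.
Frame 2 has an ORF of 9 codons (positions 47–73) ≥ 9, so yes.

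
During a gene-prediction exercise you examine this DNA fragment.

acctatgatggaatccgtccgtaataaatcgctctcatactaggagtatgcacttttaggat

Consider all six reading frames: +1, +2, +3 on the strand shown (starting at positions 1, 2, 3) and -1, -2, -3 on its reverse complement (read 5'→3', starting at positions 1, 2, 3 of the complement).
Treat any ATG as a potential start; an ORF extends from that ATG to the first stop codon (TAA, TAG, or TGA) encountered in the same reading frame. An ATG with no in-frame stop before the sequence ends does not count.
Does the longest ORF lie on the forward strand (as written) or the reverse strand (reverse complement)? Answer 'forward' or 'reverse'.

forward

Reverse complement (5'→3'): ATCCTAAAAGTGCATACTCCTAGTATGAGAGCGATTTATTACGGACGGATTCCATCATAGGT
Frame +1: ACC TAT GAT GGA ATC CGT CCG TAA TAA ATC GCT CTC ATA CTA GGA GTA TGC ACT TTT AGG — no ATG→stop ORF.
Frame +2: CCT ATG ATG GAA TCC GTC CGT AAT AAA TCG CTC TCA TAC TAG GAG TAT GCA CTT TTA GGA — ATG at 5, stop TAG at 41 → 39 nt; ATG at 8, stop TAG at 41 → 36 nt.
Frame +3: CTA TGA TGG AAT CCG TCC GTA ATA AAT CGC TCT CAT ACT AGG AGT ATG CAC TTT TAG GAT — ATG at 48, stop TAG at 57 → 12 nt.
Frame -1: ATC CTA AAA GTG CAT ACT CCT AGT ATG AGA GCG ATT TAT TAC GGA CGG ATT CCA TCA TAG — ATG at 25, stop TAG at 58 → 36 nt.
Frame -2: TCC TAA AAG TGC ATA CTC CTA GTA TGA GAG CGA TTT ATT ACG GAC GGA TTC CAT CAT AGG — no ATG→stop ORF.
Frame -3: CCT AAA AGT GCA TAC TCC TAG TAT GAG AGC GAT TTA TTA CGG ACG GAT TCC ATC ATA GGT — no ATG→stop ORF.
Forward-strand max 39 nt; reverse-strand max 36 nt. The forward strand has the longer ORF.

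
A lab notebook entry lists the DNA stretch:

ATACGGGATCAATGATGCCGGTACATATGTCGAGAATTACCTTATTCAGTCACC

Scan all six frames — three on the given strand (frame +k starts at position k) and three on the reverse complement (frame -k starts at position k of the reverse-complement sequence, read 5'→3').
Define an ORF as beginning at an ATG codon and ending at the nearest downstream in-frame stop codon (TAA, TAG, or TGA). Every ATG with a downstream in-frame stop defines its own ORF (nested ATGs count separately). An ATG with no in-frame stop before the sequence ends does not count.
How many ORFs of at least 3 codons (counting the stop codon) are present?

1

Reverse complement (5'→3'): GGTGACTGAATAAGGTAATTCTCGACATATGTACCGGCATCATTGATCCCGTAT
Frame +1: ATA CGG GAT CAA TGA TGC CGG TAC ATA TGT CGA GAA TTA CCT TAT TCA GTC ACC — no ATG→stop ORF.
Frame +2: TAC GGG ATC AAT GAT GCC GGT ACA TAT GTC GAG AAT TAC CTT ATT CAG TCA — no ATG→stop ORF.
Frame +3: ACG GGA TCA ATG ATG CCG GTA CAT ATG TCG AGA ATT ACC TTA TTC AGT CAC — no ATG→stop ORF.
Frame -1: GGT GAC TGA ATA AGG TAA TTC TCG ACA TAT GTA CCG GCA TCA TTG ATC CCG TAT — no ATG→stop ORF.
Frame -2: GTG ACT GAA TAA GGT AAT TCT CGA CAT ATG TAC CGG CAT CAT TGA TCC CGT — ATG at 29, stop TGA at 44 → 18 nt.
Frame -3: TGA CTG AAT AAG GTA ATT CTC GAC ATA TGT ACC GGC ATC ATT GAT CCC GTA — no ATG→stop ORF.
ORFs ≥ 3 codons: frame -2 29–46 (6 codons). Count = 1.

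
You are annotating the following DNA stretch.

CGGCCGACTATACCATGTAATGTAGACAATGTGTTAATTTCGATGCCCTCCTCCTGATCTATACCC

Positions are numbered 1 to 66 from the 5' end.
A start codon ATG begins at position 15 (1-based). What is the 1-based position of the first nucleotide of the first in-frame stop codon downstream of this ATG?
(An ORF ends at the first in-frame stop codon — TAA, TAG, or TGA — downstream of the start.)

18

Codons from position 15: ATG (15–17), TAA (18–20).
TAA is a stop codon; it begins at position 18.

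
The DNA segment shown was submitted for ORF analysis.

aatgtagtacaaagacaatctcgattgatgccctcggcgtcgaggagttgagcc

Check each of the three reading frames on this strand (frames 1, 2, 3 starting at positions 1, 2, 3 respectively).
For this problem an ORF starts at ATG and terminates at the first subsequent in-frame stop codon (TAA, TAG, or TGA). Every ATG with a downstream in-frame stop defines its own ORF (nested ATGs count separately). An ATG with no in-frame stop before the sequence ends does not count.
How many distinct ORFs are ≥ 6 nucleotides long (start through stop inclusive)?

Frame 1: AAT GTA GTA CAA AGA CAA TCT CGA TTG ATG CCC TCG GCG TCG AGG AGT TGA GCC — ATG at 28, stop TGA at 49 → 24 nt.
Frame 2: ATG TAG TAC AAA GAC AAT CTC GAT TGA TGC CCT CGG CGT CGA GGA GTT GAG — ATG at 2, stop TAG at 5 → 6 nt.
Frame 3: TGT AGT ACA AAG ACA ATC TCG ATT GAT GCC CTC GGC GTC GAG GAG TTG AGC — no ATG→stop ORF.
ORFs ≥ 6 nucleotides: frame 1 28–51 (24 nucleotides), frame 2 2–7 (6 nucleotides). Count = 2.

2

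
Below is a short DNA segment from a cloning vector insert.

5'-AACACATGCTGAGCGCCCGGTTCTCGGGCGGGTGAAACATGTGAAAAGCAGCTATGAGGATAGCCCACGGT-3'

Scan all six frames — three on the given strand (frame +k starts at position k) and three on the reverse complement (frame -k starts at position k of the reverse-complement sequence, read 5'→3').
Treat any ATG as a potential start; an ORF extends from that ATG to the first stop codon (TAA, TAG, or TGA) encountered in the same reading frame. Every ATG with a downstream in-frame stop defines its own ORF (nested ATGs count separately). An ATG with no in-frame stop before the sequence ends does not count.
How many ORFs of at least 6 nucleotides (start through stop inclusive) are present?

2

Reverse complement (5'→3'): ACCGTGGGCTATCCTCATAGCTGCTTTTCACATGTTTCACCCGCCCGAGAACCGGGCGCTCAGCATGTGTT
Frame +1: AAC ACA TGC TGA GCG CCC GGT TCT CGG GCG GGT GAA ACA TGT GAA AAG CAG CTA TGA GGA TAG CCC ACG — no ATG→stop ORF.
Frame +2: ACA CAT GCT GAG CGC CCG GTT CTC GGG CGG GTG AAA CAT GTG AAA AGC AGC TAT GAG GAT AGC CCA CGG — no ATG→stop ORF.
Frame +3: CAC ATG CTG AGC GCC CGG TTC TCG GGC GGG TGA AAC ATG TGA AAA GCA GCT ATG AGG ATA GCC CAC GGT — ATG at 6, stop TGA at 33 → 30 nt; ATG at 39, stop TGA at 42 → 6 nt.
Frame -1: ACC GTG GGC TAT CCT CAT AGC TGC TTT TCA CAT GTT TCA CCC GCC CGA GAA CCG GGC GCT CAG CAT GTG — no ATG→stop ORF.
Frame -2: CCG TGG GCT ATC CTC ATA GCT GCT TTT CAC ATG TTT CAC CCG CCC GAG AAC CGG GCG CTC AGC ATG TGT — no ATG→stop ORF.
Frame -3: CGT GGG CTA TCC TCA TAG CTG CTT TTC ACA TGT TTC ACC CGC CCG AGA ACC GGG CGC TCA GCA TGT GTT — no ATG→stop ORF.
ORFs ≥ 6 nucleotides: frame +3 6–35 (30 nucleotides), frame +3 39–44 (6 nucleotides). Count = 2.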